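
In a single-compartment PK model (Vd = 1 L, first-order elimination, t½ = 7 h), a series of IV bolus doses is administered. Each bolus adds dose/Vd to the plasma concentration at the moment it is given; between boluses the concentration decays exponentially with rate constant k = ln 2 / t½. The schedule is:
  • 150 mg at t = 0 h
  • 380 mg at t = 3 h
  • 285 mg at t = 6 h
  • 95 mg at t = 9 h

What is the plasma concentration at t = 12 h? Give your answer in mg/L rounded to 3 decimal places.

429.494 mg/L

k = ln 2 / 7 = 0.09902 per h
Dose 1 (150 mg at t=0 h): 150·exp(−0.09902·12) = 45.713 mg/L
Dose 2 (380 mg at t=3 h): 380·exp(−0.09902·9) = 155.864 mg/L
Dose 3 (285 mg at t=6 h): 285·exp(−0.09902·6) = 157.333 mg/L
Dose 4 (95 mg at t=9 h): 95·exp(−0.09902·3) = 70.585 mg/L
C(12) = 45.713 + 155.864 + 157.333 + 70.585 = 429.494 mg/L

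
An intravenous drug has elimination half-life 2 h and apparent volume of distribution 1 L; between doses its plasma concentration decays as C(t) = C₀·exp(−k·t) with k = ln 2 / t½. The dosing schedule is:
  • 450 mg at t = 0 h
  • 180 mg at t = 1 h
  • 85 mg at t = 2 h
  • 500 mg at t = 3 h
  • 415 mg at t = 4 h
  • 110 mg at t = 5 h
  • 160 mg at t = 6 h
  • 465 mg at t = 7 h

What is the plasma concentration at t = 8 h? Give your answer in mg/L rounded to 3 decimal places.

694.494 mg/L

k = ln 2 / 2 = 0.34657 per h
Dose 1 (450 mg at t=0 h): 450·exp(−0.34657·8) = 28.125 mg/L
Dose 2 (180 mg at t=1 h): 180·exp(−0.34657·7) = 15.910 mg/L
Dose 3 (85 mg at t=2 h): 85·exp(−0.34657·6) = 10.625 mg/L
Dose 4 (500 mg at t=3 h): 500·exp(−0.34657·5) = 88.388 mg/L
Dose 5 (415 mg at t=4 h): 415·exp(−0.34657·4) = 103.750 mg/L
Dose 6 (110 mg at t=5 h): 110·exp(−0.34657·3) = 38.891 mg/L
Dose 7 (160 mg at t=6 h): 160·exp(−0.34657·2) = 80.000 mg/L
Dose 8 (465 mg at t=7 h): 465·exp(−0.34657·1) = 328.805 mg/L
C(8) = 28.125 + 15.910 + 10.625 + 88.388 + 103.750 + 38.891 + 80.000 + 328.805 = 694.494 mg/L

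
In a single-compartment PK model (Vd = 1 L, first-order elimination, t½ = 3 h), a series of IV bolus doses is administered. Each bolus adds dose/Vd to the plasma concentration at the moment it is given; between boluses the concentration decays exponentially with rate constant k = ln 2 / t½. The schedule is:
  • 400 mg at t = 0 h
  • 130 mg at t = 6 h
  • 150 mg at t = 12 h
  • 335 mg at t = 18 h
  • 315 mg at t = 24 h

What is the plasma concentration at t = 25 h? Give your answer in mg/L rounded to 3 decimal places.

k = ln 2 / 3 = 0.23105 per h
Dose 1 (400 mg at t=0 h): 400·exp(−0.23105·25) = 1.240 mg/L
Dose 2 (130 mg at t=6 h): 130·exp(−0.23105·19) = 1.612 mg/L
Dose 3 (150 mg at t=12 h): 150·exp(−0.23105·13) = 7.441 mg/L
Dose 4 (335 mg at t=18 h): 335·exp(−0.23105·7) = 66.472 mg/L
Dose 5 (315 mg at t=24 h): 315·exp(−0.23105·1) = 250.016 mg/L
C(25) = 1.240 + 1.612 + 7.441 + 66.472 + 250.016 = 326.781 mg/L

326.781 mg/L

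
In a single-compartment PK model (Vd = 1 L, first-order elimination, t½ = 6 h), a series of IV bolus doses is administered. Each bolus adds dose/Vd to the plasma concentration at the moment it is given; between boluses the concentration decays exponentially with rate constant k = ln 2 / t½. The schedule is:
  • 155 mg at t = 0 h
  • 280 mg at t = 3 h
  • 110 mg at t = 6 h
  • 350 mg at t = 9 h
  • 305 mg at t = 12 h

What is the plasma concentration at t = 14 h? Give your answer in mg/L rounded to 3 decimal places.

591.491 mg/L

k = ln 2 / 6 = 0.11552 per h
Dose 1 (155 mg at t=0 h): 155·exp(−0.11552·14) = 30.756 mg/L
Dose 2 (280 mg at t=3 h): 280·exp(−0.11552·11) = 78.572 mg/L
Dose 3 (110 mg at t=6 h): 110·exp(−0.11552·8) = 43.654 mg/L
Dose 4 (350 mg at t=9 h): 350·exp(−0.11552·5) = 196.431 mg/L
Dose 5 (305 mg at t=12 h): 305·exp(−0.11552·2) = 242.079 mg/L
C(14) = 30.756 + 78.572 + 43.654 + 196.431 + 242.079 = 591.491 mg/L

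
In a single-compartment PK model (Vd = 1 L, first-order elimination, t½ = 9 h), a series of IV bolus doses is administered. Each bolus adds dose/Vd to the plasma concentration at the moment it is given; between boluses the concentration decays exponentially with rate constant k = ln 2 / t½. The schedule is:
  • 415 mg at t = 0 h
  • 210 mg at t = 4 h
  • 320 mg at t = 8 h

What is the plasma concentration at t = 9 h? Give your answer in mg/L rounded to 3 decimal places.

k = ln 2 / 9 = 0.07702 per h
Dose 1 (415 mg at t=0 h): 415·exp(−0.07702·9) = 207.500 mg/L
Dose 2 (210 mg at t=4 h): 210·exp(−0.07702·5) = 142.883 mg/L
Dose 3 (320 mg at t=8 h): 320·exp(−0.07702·1) = 296.280 mg/L
C(9) = 207.500 + 142.883 + 296.280 = 646.663 mg/L

646.663 mg/L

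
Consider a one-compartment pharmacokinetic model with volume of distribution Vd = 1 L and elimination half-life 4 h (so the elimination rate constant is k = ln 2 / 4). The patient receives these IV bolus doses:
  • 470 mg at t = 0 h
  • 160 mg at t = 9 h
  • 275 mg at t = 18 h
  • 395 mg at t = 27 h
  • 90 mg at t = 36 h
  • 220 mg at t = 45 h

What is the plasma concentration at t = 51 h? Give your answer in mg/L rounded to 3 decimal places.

k = ln 2 / 4 = 0.17329 per h
Dose 1 (470 mg at t=0 h): 470·exp(−0.17329·51) = 0.068 mg/L
Dose 2 (160 mg at t=9 h): 160·exp(−0.17329·42) = 0.110 mg/L
Dose 3 (275 mg at t=18 h): 275·exp(−0.17329·33) = 0.903 mg/L
Dose 4 (395 mg at t=27 h): 395·exp(−0.17329·24) = 6.172 mg/L
Dose 5 (90 mg at t=36 h): 90·exp(−0.17329·15) = 6.689 mg/L
Dose 6 (220 mg at t=45 h): 220·exp(−0.17329·6) = 77.782 mg/L
C(51) = 0.068 + 0.110 + 0.903 + 6.172 + 6.689 + 77.782 = 91.725 mg/L

91.725 mg/L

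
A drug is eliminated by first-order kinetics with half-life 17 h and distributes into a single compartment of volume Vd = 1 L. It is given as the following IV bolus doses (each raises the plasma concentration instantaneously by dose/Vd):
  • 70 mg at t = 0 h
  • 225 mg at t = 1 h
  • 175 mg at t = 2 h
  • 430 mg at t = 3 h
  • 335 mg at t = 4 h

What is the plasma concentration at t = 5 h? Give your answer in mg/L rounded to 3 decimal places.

1121.024 mg/L

k = ln 2 / 17 = 0.04077 per h
Dose 1 (70 mg at t=0 h): 70·exp(−0.04077·5) = 57.090 mg/L
Dose 2 (225 mg at t=1 h): 225·exp(−0.04077·4) = 191.140 mg/L
Dose 3 (175 mg at t=2 h): 175·exp(−0.04077·3) = 154.851 mg/L
Dose 4 (430 mg at t=3 h): 430·exp(−0.04077·2) = 396.327 mg/L
Dose 5 (335 mg at t=4 h): 335·exp(−0.04077·1) = 321.616 mg/L
C(5) = 57.090 + 191.140 + 154.851 + 396.327 + 321.616 = 1121.024 mg/L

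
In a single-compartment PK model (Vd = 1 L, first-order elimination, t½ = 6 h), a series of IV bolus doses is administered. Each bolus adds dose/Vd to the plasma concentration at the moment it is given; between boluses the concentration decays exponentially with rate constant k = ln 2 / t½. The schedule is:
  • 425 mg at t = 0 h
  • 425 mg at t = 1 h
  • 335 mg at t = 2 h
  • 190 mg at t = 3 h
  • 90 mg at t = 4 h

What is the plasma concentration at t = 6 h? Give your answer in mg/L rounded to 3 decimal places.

867.843 mg/L

k = ln 2 / 6 = 0.11552 per h
Dose 1 (425 mg at t=0 h): 425·exp(−0.11552·6) = 212.500 mg/L
Dose 2 (425 mg at t=1 h): 425·exp(−0.11552·5) = 238.523 mg/L
Dose 3 (335 mg at t=2 h): 335·exp(−0.11552·4) = 211.037 mg/L
Dose 4 (190 mg at t=3 h): 190·exp(−0.11552·3) = 134.350 mg/L
Dose 5 (90 mg at t=4 h): 90·exp(−0.11552·2) = 71.433 mg/L
C(6) = 212.500 + 238.523 + 211.037 + 134.350 + 71.433 = 867.843 mg/L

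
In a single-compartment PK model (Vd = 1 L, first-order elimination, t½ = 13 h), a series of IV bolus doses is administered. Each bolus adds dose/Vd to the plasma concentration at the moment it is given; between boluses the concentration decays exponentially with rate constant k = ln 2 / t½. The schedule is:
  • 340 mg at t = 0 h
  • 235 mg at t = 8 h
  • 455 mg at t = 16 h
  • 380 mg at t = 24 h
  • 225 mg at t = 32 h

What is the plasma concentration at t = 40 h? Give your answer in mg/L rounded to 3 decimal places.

518.293 mg/L

k = ln 2 / 13 = 0.05332 per h
Dose 1 (340 mg at t=0 h): 340·exp(−0.05332·40) = 40.293 mg/L
Dose 2 (235 mg at t=8 h): 235·exp(−0.05332·32) = 42.665 mg/L
Dose 3 (455 mg at t=16 h): 455·exp(−0.05332·24) = 126.550 mg/L
Dose 4 (380 mg at t=24 h): 380·exp(−0.05332·16) = 161.914 mg/L
Dose 5 (225 mg at t=32 h): 225·exp(−0.05332·8) = 146.870 mg/L
C(40) = 40.293 + 42.665 + 126.550 + 161.914 + 146.870 = 518.293 mg/L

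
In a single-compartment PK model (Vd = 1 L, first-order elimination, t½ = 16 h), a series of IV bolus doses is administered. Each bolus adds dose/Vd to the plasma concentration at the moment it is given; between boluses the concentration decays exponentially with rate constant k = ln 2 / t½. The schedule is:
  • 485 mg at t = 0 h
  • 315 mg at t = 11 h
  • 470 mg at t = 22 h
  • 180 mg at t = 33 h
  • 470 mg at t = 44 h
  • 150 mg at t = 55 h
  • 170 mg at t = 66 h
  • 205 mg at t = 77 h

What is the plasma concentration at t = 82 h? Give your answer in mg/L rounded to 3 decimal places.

k = ln 2 / 16 = 0.04332 per h
Dose 1 (485 mg at t=0 h): 485·exp(−0.04332·82) = 13.898 mg/L
Dose 2 (315 mg at t=11 h): 315·exp(−0.04332·71) = 14.538 mg/L
Dose 3 (470 mg at t=22 h): 470·exp(−0.04332·60) = 34.933 mg/L
Dose 4 (180 mg at t=33 h): 180·exp(−0.04332·49) = 21.546 mg/L
Dose 5 (470 mg at t=44 h): 470·exp(−0.04332·38) = 90.605 mg/L
Dose 6 (150 mg at t=55 h): 150·exp(−0.04332·27) = 46.570 mg/L
Dose 7 (170 mg at t=66 h): 170·exp(−0.04332·16) = 85.000 mg/L
Dose 8 (205 mg at t=77 h): 205·exp(−0.04332·5) = 165.075 mg/L
C(82) = 13.898 + 14.538 + 34.933 + 21.546 + 90.605 + 46.570 + 85.000 + 165.075 = 472.165 mg/L

472.165 mg/L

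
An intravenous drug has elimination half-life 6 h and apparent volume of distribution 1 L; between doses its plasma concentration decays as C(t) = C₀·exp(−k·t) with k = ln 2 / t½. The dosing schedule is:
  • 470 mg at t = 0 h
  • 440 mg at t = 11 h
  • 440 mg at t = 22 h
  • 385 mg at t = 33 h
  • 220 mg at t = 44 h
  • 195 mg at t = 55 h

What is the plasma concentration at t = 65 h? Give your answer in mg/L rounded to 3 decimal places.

k = ln 2 / 6 = 0.11552 per h
Dose 1 (470 mg at t=0 h): 470·exp(−0.11552·65) = 0.258 mg/L
Dose 2 (440 mg at t=11 h): 440·exp(−0.11552·54) = 0.859 mg/L
Dose 3 (440 mg at t=22 h): 440·exp(−0.11552·43) = 3.062 mg/L
Dose 4 (385 mg at t=33 h): 385·exp(−0.11552·32) = 9.549 mg/L
Dose 5 (220 mg at t=44 h): 220·exp(−0.11552·21) = 19.445 mg/L
Dose 6 (195 mg at t=55 h): 195·exp(−0.11552·10) = 61.421 mg/L
C(65) = 0.258 + 0.859 + 3.062 + 9.549 + 19.445 + 61.421 = 94.595 mg/L

94.595 mg/L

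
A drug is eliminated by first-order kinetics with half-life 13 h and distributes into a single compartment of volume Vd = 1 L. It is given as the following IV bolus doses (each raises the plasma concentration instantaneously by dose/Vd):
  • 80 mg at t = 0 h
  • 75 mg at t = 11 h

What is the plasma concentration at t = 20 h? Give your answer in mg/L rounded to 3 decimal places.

k = ln 2 / 13 = 0.05332 per h
Dose 1 (80 mg at t=0 h): 80·exp(−0.05332·20) = 27.540 mg/L
Dose 2 (75 mg at t=11 h): 75·exp(−0.05332·9) = 46.415 mg/L
C(20) = 27.540 + 46.415 = 73.955 mg/L

73.955 mg/L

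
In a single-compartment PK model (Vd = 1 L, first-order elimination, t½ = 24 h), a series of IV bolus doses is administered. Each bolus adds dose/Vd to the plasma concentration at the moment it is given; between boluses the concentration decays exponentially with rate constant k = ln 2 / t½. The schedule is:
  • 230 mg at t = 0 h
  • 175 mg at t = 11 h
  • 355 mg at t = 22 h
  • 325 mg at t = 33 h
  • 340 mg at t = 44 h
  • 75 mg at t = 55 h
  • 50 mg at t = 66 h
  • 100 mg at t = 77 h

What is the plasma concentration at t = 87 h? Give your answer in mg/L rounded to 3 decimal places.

390.917 mg/L

k = ln 2 / 24 = 0.02888 per h
Dose 1 (230 mg at t=0 h): 230·exp(−0.02888·87) = 18.642 mg/L
Dose 2 (175 mg at t=11 h): 175·exp(−0.02888·76) = 19.488 mg/L
Dose 3 (355 mg at t=22 h): 355·exp(−0.02888·65) = 54.317 mg/L
Dose 4 (325 mg at t=33 h): 325·exp(−0.02888·54) = 68.323 mg/L
Dose 5 (340 mg at t=44 h): 340·exp(−0.02888·43) = 98.205 mg/L
Dose 6 (75 mg at t=55 h): 75·exp(−0.02888·32) = 29.764 mg/L
Dose 7 (50 mg at t=66 h): 50·exp(−0.02888·21) = 27.263 mg/L
Dose 8 (100 mg at t=77 h): 100·exp(−0.02888·10) = 74.915 mg/L
C(87) = 18.642 + 19.488 + 54.317 + 68.323 + 98.205 + 29.764 + 27.263 + 74.915 = 390.917 mg/L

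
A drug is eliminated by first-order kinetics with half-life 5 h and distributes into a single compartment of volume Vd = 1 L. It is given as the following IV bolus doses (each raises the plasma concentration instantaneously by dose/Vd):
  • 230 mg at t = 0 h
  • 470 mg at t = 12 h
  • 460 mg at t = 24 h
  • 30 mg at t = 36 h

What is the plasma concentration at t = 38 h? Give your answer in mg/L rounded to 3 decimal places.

102.758 mg/L

k = ln 2 / 5 = 0.13863 per h
Dose 1 (230 mg at t=0 h): 230·exp(−0.13863·38) = 1.185 mg/L
Dose 2 (470 mg at t=12 h): 470·exp(−0.13863·26) = 12.786 mg/L
Dose 3 (460 mg at t=24 h): 460·exp(−0.13863·14) = 66.050 mg/L
Dose 4 (30 mg at t=36 h): 30·exp(−0.13863·2) = 22.736 mg/L
C(38) = 1.185 + 12.786 + 66.050 + 22.736 = 102.758 mg/L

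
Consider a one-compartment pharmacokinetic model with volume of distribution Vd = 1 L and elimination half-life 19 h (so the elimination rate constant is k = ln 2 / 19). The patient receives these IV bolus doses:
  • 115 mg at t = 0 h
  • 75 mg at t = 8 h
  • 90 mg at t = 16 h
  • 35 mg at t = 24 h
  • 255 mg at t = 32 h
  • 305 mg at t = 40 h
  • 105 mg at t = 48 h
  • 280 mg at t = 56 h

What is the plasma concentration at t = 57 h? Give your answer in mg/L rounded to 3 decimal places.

k = ln 2 / 19 = 0.03648 per h
Dose 1 (115 mg at t=0 h): 115·exp(−0.03648·57) = 14.375 mg/L
Dose 2 (75 mg at t=8 h): 75·exp(−0.03648·49) = 12.552 mg/L
Dose 3 (90 mg at t=16 h): 90·exp(−0.03648·41) = 20.167 mg/L
Dose 4 (35 mg at t=24 h): 35·exp(−0.03648·33) = 10.501 mg/L
Dose 5 (255 mg at t=32 h): 255·exp(−0.03648·25) = 102.435 mg/L
Dose 6 (305 mg at t=40 h): 305·exp(−0.03648·17) = 164.043 mg/L
Dose 7 (105 mg at t=48 h): 105·exp(−0.03648·9) = 75.613 mg/L
Dose 8 (280 mg at t=56 h): 280·exp(−0.03648·1) = 269.969 mg/L
C(57) = 14.375 + 12.552 + 20.167 + 10.501 + 102.435 + 164.043 + 75.613 + 269.969 = 669.656 mg/L

669.656 mg/L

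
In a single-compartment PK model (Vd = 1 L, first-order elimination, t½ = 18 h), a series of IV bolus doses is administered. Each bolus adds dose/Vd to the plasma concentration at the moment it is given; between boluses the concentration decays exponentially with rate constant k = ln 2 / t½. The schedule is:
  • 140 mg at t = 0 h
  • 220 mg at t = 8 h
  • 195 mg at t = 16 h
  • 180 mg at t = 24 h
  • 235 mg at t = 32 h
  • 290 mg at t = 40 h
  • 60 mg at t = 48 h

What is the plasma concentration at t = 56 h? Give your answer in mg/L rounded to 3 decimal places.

k = ln 2 / 18 = 0.03851 per h
Dose 1 (140 mg at t=0 h): 140·exp(−0.03851·56) = 16.203 mg/L
Dose 2 (220 mg at t=8 h): 220·exp(−0.03851·48) = 34.648 mg/L
Dose 3 (195 mg at t=16 h): 195·exp(−0.03851·40) = 41.791 mg/L
Dose 4 (180 mg at t=24 h): 180·exp(−0.03851·32) = 52.494 mg/L
Dose 5 (235 mg at t=32 h): 235·exp(−0.03851·24) = 93.260 mg/L
Dose 6 (290 mg at t=40 h): 290·exp(−0.03851·16) = 156.609 mg/L
Dose 7 (60 mg at t=48 h): 60·exp(−0.03851·8) = 44.092 mg/L
C(56) = 16.203 + 34.648 + 41.791 + 52.494 + 93.260 + 156.609 + 44.092 = 439.096 mg/L

439.096 mg/L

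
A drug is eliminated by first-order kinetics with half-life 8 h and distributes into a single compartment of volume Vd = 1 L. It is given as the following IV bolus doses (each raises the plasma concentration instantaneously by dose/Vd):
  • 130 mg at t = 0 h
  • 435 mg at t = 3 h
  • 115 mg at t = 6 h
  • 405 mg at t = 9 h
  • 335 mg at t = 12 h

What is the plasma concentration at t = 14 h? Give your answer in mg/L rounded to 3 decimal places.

k = ln 2 / 8 = 0.08664 per h
Dose 1 (130 mg at t=0 h): 130·exp(−0.08664·14) = 38.649 mg/L
Dose 2 (435 mg at t=3 h): 435·exp(−0.08664·11) = 167.715 mg/L
Dose 3 (115 mg at t=6 h): 115·exp(−0.08664·8) = 57.500 mg/L
Dose 4 (405 mg at t=9 h): 405·exp(−0.08664·5) = 262.610 mg/L
Dose 5 (335 mg at t=12 h): 335·exp(−0.08664·2) = 281.700 mg/L
C(14) = 38.649 + 167.715 + 57.500 + 262.610 + 281.700 = 808.175 mg/L

808.175 mg/L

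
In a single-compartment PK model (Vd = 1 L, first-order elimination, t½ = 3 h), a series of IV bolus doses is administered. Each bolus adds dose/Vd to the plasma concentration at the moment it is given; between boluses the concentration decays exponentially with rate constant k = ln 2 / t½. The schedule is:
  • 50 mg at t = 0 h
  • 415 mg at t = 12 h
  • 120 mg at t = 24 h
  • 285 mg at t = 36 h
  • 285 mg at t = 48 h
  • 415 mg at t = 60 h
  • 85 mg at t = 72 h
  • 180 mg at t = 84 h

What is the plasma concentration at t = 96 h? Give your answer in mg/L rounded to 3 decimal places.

k = ln 2 / 3 = 0.23105 per h
Dose 1 (50 mg at t=0 h): 50·exp(−0.23105·96) = 0.000 mg/L
Dose 2 (415 mg at t=12 h): 415·exp(−0.23105·84) = 0.000 mg/L
Dose 3 (120 mg at t=24 h): 120·exp(−0.23105·72) = 0.000 mg/L
Dose 4 (285 mg at t=36 h): 285·exp(−0.23105·60) = 0.000 mg/L
Dose 5 (285 mg at t=48 h): 285·exp(−0.23105·48) = 0.004 mg/L
Dose 6 (415 mg at t=60 h): 415·exp(−0.23105·36) = 0.101 mg/L
Dose 7 (85 mg at t=72 h): 85·exp(−0.23105·24) = 0.332 mg/L
Dose 8 (180 mg at t=84 h): 180·exp(−0.23105·12) = 11.250 mg/L
C(96) = 0.000 + 0.000 + 0.000 + 0.000 + 0.004 + 0.101 + 0.332 + 11.250 = 11.688 mg/L

11.688 mg/L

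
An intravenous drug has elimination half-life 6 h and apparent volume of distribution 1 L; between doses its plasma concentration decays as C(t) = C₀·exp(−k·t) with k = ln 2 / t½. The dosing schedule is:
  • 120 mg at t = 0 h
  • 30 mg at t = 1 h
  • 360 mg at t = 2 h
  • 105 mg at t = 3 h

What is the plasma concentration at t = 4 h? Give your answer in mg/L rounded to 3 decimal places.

476.085 mg/L

k = ln 2 / 6 = 0.11552 per h
Dose 1 (120 mg at t=0 h): 120·exp(−0.11552·4) = 75.595 mg/L
Dose 2 (30 mg at t=1 h): 30·exp(−0.11552·3) = 21.213 mg/L
Dose 3 (360 mg at t=2 h): 360·exp(−0.11552·2) = 285.732 mg/L
Dose 4 (105 mg at t=3 h): 105·exp(−0.11552·1) = 93.544 mg/L
C(4) = 75.595 + 21.213 + 285.732 + 93.544 = 476.085 mg/L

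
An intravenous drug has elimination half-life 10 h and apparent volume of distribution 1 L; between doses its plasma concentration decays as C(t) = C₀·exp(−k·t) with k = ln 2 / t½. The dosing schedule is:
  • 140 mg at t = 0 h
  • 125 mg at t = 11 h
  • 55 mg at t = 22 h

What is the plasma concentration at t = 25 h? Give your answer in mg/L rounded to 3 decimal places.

116.789 mg/L

k = ln 2 / 10 = 0.06931 per h
Dose 1 (140 mg at t=0 h): 140·exp(−0.06931·25) = 24.749 mg/L
Dose 2 (125 mg at t=11 h): 125·exp(−0.06931·14) = 47.366 mg/L
Dose 3 (55 mg at t=22 h): 55·exp(−0.06931·3) = 44.674 mg/L
C(25) = 24.749 + 47.366 + 44.674 = 116.789 mg/L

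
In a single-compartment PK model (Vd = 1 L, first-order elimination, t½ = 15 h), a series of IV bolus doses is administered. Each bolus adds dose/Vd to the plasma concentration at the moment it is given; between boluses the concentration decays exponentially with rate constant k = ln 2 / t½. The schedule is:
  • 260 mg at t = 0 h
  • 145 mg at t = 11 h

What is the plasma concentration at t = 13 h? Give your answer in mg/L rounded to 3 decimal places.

k = ln 2 / 15 = 0.04621 per h
Dose 1 (260 mg at t=0 h): 260·exp(−0.04621·13) = 142.587 mg/L
Dose 2 (145 mg at t=11 h): 145·exp(−0.04621·2) = 132.200 mg/L
C(13) = 142.587 + 132.200 = 274.787 mg/L

274.787 mg/L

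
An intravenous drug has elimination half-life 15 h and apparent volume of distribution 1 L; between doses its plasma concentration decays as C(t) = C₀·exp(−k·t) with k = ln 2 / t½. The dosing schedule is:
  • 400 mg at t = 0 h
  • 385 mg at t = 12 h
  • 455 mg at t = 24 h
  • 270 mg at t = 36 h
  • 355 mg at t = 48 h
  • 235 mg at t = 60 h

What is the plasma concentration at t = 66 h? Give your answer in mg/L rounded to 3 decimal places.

516.149 mg/L

k = ln 2 / 15 = 0.04621 per h
Dose 1 (400 mg at t=0 h): 400·exp(−0.04621·66) = 18.946 mg/L
Dose 2 (385 mg at t=12 h): 385·exp(−0.04621·54) = 31.751 mg/L
Dose 3 (455 mg at t=24 h): 455·exp(−0.04621·42) = 65.332 mg/L
Dose 4 (270 mg at t=36 h): 270·exp(−0.04621·30) = 67.500 mg/L
Dose 5 (355 mg at t=48 h): 355·exp(−0.04621·18) = 154.523 mg/L
Dose 6 (235 mg at t=60 h): 235·exp(−0.04621·6) = 178.097 mg/L
C(66) = 18.946 + 31.751 + 65.332 + 67.500 + 154.523 + 178.097 = 516.149 mg/L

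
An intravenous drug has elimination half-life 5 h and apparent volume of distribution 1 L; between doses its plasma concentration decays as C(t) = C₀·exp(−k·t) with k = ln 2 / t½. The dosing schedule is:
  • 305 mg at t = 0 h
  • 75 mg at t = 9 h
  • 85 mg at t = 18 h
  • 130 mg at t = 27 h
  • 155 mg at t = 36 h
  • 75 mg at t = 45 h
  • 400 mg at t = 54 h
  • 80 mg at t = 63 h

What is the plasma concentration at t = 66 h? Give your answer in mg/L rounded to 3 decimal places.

k = ln 2 / 5 = 0.13863 per h
Dose 1 (305 mg at t=0 h): 305·exp(−0.13863·66) = 0.032 mg/L
Dose 2 (75 mg at t=9 h): 75·exp(−0.13863·57) = 0.028 mg/L
Dose 3 (85 mg at t=18 h): 85·exp(−0.13863·48) = 0.110 mg/L
Dose 4 (130 mg at t=27 h): 130·exp(−0.13863·39) = 0.583 mg/L
Dose 5 (155 mg at t=36 h): 155·exp(−0.13863·30) = 2.422 mg/L
Dose 6 (75 mg at t=45 h): 75·exp(−0.13863·21) = 4.081 mg/L
Dose 7 (400 mg at t=54 h): 400·exp(−0.13863·12) = 75.786 mg/L
Dose 8 (80 mg at t=63 h): 80·exp(−0.13863·3) = 52.780 mg/L
C(66) = 0.032 + 0.028 + 0.110 + 0.583 + 2.422 + 4.081 + 75.786 + 52.780 = 135.822 mg/L

135.822 mg/L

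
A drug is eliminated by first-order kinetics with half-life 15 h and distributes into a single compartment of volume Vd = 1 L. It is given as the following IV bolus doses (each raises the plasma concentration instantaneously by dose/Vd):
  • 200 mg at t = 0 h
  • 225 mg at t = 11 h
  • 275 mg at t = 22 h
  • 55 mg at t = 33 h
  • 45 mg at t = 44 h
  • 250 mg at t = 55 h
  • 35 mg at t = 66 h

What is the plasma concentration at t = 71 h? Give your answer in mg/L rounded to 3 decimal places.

219.713 mg/L

k = ln 2 / 15 = 0.04621 per h
Dose 1 (200 mg at t=0 h): 200·exp(−0.04621·71) = 7.519 mg/L
Dose 2 (225 mg at t=11 h): 225·exp(−0.04621·60) = 14.062 mg/L
Dose 3 (275 mg at t=22 h): 275·exp(−0.04621·49) = 28.574 mg/L
Dose 4 (55 mg at t=33 h): 55·exp(−0.04621·38) = 9.501 mg/L
Dose 5 (45 mg at t=44 h): 45·exp(−0.04621·27) = 12.923 mg/L
Dose 6 (250 mg at t=55 h): 250·exp(−0.04621·16) = 119.355 mg/L
Dose 7 (35 mg at t=66 h): 35·exp(−0.04621·5) = 27.780 mg/L
C(71) = 7.519 + 14.062 + 28.574 + 9.501 + 12.923 + 119.355 + 27.780 = 219.713 mg/L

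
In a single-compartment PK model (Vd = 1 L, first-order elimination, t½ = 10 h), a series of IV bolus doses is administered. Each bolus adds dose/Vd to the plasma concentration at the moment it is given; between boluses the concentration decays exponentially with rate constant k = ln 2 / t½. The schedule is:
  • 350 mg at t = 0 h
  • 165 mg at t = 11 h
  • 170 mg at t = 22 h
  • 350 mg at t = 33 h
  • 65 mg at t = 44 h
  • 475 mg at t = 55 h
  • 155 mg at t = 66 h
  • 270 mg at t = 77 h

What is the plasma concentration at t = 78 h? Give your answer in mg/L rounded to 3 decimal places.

444.130 mg/L

k = ln 2 / 10 = 0.06931 per h
Dose 1 (350 mg at t=0 h): 350·exp(−0.06931·78) = 1.570 mg/L
Dose 2 (165 mg at t=11 h): 165·exp(−0.06931·67) = 1.587 mg/L
Dose 3 (170 mg at t=22 h): 170·exp(−0.06931·56) = 3.505 mg/L
Dose 4 (350 mg at t=33 h): 350·exp(−0.06931·45) = 15.468 mg/L
Dose 5 (65 mg at t=44 h): 65·exp(−0.06931·34) = 6.158 mg/L
Dose 6 (475 mg at t=55 h): 475·exp(−0.06931·23) = 96.455 mg/L
Dose 7 (155 mg at t=66 h): 155·exp(−0.06931·12) = 67.468 mg/L
Dose 8 (270 mg at t=77 h): 270·exp(−0.06931·1) = 251.919 mg/L
C(78) = 1.570 + 1.587 + 3.505 + 15.468 + 6.158 + 96.455 + 67.468 + 251.919 = 444.130 mg/L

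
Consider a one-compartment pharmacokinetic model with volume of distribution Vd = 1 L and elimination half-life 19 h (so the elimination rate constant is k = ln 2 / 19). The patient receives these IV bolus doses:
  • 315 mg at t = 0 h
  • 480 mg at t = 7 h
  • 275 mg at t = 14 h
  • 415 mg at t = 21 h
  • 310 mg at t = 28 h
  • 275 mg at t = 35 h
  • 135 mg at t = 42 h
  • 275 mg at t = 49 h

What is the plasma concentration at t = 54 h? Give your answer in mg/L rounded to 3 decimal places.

k = ln 2 / 19 = 0.03648 per h
Dose 1 (315 mg at t=0 h): 315·exp(−0.03648·54) = 43.929 mg/L
Dose 2 (480 mg at t=7 h): 480·exp(−0.03648·47) = 86.415 mg/L
Dose 3 (275 mg at t=14 h): 275·exp(−0.03648·40) = 63.912 mg/L
Dose 4 (415 mg at t=21 h): 415·exp(−0.03648·33) = 124.511 mg/L
Dose 5 (310 mg at t=28 h): 310·exp(−0.03648·26) = 120.068 mg/L
Dose 6 (275 mg at t=35 h): 275·exp(−0.03648·19) = 137.500 mg/L
Dose 7 (135 mg at t=42 h): 135·exp(−0.03648·12) = 87.138 mg/L
Dose 8 (275 mg at t=49 h): 275·exp(−0.03648·5) = 229.147 mg/L
C(54) = 43.929 + 86.415 + 63.912 + 124.511 + 120.068 + 137.500 + 87.138 + 229.147 = 892.620 mg/L

892.620 mg/L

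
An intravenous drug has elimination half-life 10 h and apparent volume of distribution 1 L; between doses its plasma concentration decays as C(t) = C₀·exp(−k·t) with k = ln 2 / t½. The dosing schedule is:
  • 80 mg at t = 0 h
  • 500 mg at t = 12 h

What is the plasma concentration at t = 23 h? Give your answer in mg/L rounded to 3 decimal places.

249.503 mg/L

k = ln 2 / 10 = 0.06931 per h
Dose 1 (80 mg at t=0 h): 80·exp(−0.06931·23) = 16.245 mg/L
Dose 2 (500 mg at t=12 h): 500·exp(−0.06931·11) = 233.258 mg/L
C(23) = 16.245 + 233.258 = 249.503 mg/L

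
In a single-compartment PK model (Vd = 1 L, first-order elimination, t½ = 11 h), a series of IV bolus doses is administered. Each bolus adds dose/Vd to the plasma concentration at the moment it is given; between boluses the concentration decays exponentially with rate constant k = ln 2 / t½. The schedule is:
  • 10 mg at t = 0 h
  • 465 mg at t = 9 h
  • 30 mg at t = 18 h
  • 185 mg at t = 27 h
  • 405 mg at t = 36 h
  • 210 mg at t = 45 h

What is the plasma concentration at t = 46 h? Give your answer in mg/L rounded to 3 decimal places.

k = ln 2 / 11 = 0.06301 per h
Dose 1 (10 mg at t=0 h): 10·exp(−0.06301·46) = 0.551 mg/L
Dose 2 (465 mg at t=9 h): 465·exp(−0.06301·37) = 45.175 mg/L
Dose 3 (30 mg at t=18 h): 30·exp(−0.06301·28) = 5.139 mg/L
Dose 4 (185 mg at t=27 h): 185·exp(−0.06301·19) = 55.874 mg/L
Dose 5 (405 mg at t=36 h): 405·exp(−0.06301·10) = 215.671 mg/L
Dose 6 (210 mg at t=45 h): 210·exp(−0.06301·1) = 197.175 mg/L
C(46) = 0.551 + 45.175 + 5.139 + 55.874 + 215.671 + 197.175 = 519.585 mg/L

519.585 mg/L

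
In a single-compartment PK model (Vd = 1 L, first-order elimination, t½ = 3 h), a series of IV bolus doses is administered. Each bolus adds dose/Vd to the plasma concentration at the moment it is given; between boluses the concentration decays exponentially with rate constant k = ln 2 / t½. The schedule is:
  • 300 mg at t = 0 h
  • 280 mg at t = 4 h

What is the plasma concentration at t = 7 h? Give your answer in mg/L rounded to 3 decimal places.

199.528 mg/L

k = ln 2 / 3 = 0.23105 per h
Dose 1 (300 mg at t=0 h): 300·exp(−0.23105·7) = 59.528 mg/L
Dose 2 (280 mg at t=4 h): 280·exp(−0.23105·3) = 140.000 mg/L
C(7) = 59.528 + 140.000 = 199.528 mg/L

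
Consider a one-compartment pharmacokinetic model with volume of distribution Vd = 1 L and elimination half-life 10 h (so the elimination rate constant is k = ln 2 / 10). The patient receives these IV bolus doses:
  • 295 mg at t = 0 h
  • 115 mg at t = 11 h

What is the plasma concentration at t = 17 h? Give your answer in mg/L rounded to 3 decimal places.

k = ln 2 / 10 = 0.06931 per h
Dose 1 (295 mg at t=0 h): 295·exp(−0.06931·17) = 90.797 mg/L
Dose 2 (115 mg at t=11 h): 115·exp(−0.06931·6) = 75.872 mg/L
C(17) = 90.797 + 75.872 = 166.669 mg/L

166.669 mg/L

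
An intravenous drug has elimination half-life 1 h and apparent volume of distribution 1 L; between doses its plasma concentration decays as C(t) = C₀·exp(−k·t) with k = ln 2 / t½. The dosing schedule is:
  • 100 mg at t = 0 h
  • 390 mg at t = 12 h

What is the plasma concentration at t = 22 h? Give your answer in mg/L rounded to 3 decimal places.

k = ln 2 / 1 = 0.69315 per h
Dose 1 (100 mg at t=0 h): 100·exp(−0.69315·22) = 0.000 mg/L
Dose 2 (390 mg at t=12 h): 390·exp(−0.69315·10) = 0.381 mg/L
C(22) = 0.000 + 0.381 = 0.381 mg/L

0.381 mg/L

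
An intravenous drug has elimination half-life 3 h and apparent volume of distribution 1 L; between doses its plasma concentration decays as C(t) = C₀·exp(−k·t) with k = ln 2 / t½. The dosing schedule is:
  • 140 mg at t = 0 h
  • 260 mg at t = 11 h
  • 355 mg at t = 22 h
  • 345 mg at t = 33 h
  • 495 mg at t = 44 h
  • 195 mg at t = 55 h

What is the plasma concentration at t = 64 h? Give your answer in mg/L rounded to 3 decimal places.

k = ln 2 / 3 = 0.23105 per h
Dose 1 (140 mg at t=0 h): 140·exp(−0.23105·64) = 0.000 mg/L
Dose 2 (260 mg at t=11 h): 260·exp(−0.23105·53) = 0.001 mg/L
Dose 3 (355 mg at t=22 h): 355·exp(−0.23105·42) = 0.022 mg/L
Dose 4 (345 mg at t=33 h): 345·exp(−0.23105·31) = 0.267 mg/L
Dose 5 (495 mg at t=44 h): 495·exp(−0.23105·20) = 4.872 mg/L
Dose 6 (195 mg at t=55 h): 195·exp(−0.23105·9) = 24.375 mg/L
C(64) = 0.000 + 0.001 + 0.022 + 0.267 + 4.872 + 24.375 = 29.538 mg/L

29.538 mg/L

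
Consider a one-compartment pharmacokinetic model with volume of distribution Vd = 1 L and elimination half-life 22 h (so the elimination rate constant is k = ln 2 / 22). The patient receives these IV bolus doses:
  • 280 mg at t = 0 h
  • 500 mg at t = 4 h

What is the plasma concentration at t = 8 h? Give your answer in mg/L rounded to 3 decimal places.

658.413 mg/L

k = ln 2 / 22 = 0.03151 per h
Dose 1 (280 mg at t=0 h): 280·exp(−0.03151·8) = 217.617 mg/L
Dose 2 (500 mg at t=4 h): 500·exp(−0.03151·4) = 440.796 mg/L
C(8) = 217.617 + 440.796 = 658.413 mg/L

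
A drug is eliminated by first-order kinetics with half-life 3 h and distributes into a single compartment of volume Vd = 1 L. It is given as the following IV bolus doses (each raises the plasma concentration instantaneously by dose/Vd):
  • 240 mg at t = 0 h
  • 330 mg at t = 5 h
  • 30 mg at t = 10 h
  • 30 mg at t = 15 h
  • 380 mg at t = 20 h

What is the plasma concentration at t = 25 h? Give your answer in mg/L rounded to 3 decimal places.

127.599 mg/L

k = ln 2 / 3 = 0.23105 per h
Dose 1 (240 mg at t=0 h): 240·exp(−0.23105·25) = 0.744 mg/L
Dose 2 (330 mg at t=5 h): 330·exp(−0.23105·20) = 3.248 mg/L
Dose 3 (30 mg at t=10 h): 30·exp(−0.23105·15) = 0.938 mg/L
Dose 4 (30 mg at t=15 h): 30·exp(−0.23105·10) = 2.976 mg/L
Dose 5 (380 mg at t=20 h): 380·exp(−0.23105·5) = 119.692 mg/L
C(25) = 0.744 + 3.248 + 0.938 + 2.976 + 119.692 = 127.599 mg/L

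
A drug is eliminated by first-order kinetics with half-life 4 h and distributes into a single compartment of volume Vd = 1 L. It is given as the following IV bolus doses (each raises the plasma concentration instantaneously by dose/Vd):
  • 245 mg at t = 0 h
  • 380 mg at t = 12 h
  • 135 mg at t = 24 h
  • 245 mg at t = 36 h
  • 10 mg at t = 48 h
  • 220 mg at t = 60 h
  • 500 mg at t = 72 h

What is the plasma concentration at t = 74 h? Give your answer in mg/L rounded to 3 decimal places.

373.480 mg/L

k = ln 2 / 4 = 0.17329 per h
Dose 1 (245 mg at t=0 h): 245·exp(−0.17329·74) = 0.001 mg/L
Dose 2 (380 mg at t=12 h): 380·exp(−0.17329·62) = 0.008 mg/L
Dose 3 (135 mg at t=24 h): 135·exp(−0.17329·50) = 0.023 mg/L
Dose 4 (245 mg at t=36 h): 245·exp(−0.17329·38) = 0.338 mg/L
Dose 5 (10 mg at t=48 h): 10·exp(−0.17329·26) = 0.110 mg/L
Dose 6 (220 mg at t=60 h): 220·exp(−0.17329·14) = 19.445 mg/L
Dose 7 (500 mg at t=72 h): 500·exp(−0.17329·2) = 353.553 mg/L
C(74) = 0.001 + 0.008 + 0.023 + 0.338 + 0.110 + 19.445 + 353.553 = 373.480 mg/L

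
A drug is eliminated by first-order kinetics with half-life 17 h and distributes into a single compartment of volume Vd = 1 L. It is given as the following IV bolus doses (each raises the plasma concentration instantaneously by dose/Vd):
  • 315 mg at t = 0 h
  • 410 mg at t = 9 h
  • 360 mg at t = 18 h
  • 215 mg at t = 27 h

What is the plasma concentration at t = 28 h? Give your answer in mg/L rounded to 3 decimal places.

k = ln 2 / 17 = 0.04077 per h
Dose 1 (315 mg at t=0 h): 315·exp(−0.04077·28) = 100.576 mg/L
Dose 2 (410 mg at t=9 h): 410·exp(−0.04077·19) = 188.946 mg/L
Dose 3 (360 mg at t=18 h): 360·exp(−0.04077·10) = 239.456 mg/L
Dose 4 (215 mg at t=27 h): 215·exp(−0.04077·1) = 206.410 mg/L
C(28) = 100.576 + 188.946 + 239.456 + 206.410 = 735.389 mg/L

735.389 mg/L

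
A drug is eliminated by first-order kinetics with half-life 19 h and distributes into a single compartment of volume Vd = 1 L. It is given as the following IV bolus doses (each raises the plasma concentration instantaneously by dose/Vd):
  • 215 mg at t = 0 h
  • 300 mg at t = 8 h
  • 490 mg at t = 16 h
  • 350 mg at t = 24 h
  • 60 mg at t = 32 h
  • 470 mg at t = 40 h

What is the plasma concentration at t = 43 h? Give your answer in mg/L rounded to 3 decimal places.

947.891 mg/L

k = ln 2 / 19 = 0.03648 per h
Dose 1 (215 mg at t=0 h): 215·exp(−0.03648·43) = 44.788 mg/L
Dose 2 (300 mg at t=8 h): 300·exp(−0.03648·35) = 83.674 mg/L
Dose 3 (490 mg at t=16 h): 490·exp(−0.03648·27) = 182.985 mg/L
Dose 4 (350 mg at t=24 h): 350·exp(−0.03648·19) = 175.000 mg/L
Dose 5 (60 mg at t=32 h): 60·exp(−0.03648·11) = 40.167 mg/L
Dose 6 (470 mg at t=40 h): 470·exp(−0.03648·3) = 421.276 mg/L
C(43) = 44.788 + 83.674 + 182.985 + 175.000 + 40.167 + 421.276 = 947.891 mg/L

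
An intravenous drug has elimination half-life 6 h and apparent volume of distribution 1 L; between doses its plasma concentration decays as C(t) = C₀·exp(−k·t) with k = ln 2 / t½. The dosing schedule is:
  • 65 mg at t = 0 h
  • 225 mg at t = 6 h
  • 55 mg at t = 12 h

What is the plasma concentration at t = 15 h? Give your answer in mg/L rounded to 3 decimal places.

129.931 mg/L

k = ln 2 / 6 = 0.11552 per h
Dose 1 (65 mg at t=0 h): 65·exp(−0.11552·15) = 11.490 mg/L
Dose 2 (225 mg at t=6 h): 225·exp(−0.11552·9) = 79.550 mg/L
Dose 3 (55 mg at t=12 h): 55·exp(−0.11552·3) = 38.891 mg/L
C(15) = 11.490 + 79.550 + 38.891 = 129.931 mg/L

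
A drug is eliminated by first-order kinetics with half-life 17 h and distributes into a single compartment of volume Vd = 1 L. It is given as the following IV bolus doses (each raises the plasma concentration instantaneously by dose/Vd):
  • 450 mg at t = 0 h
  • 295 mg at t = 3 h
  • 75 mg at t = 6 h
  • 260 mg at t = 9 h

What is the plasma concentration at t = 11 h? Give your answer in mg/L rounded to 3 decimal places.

k = ln 2 / 17 = 0.04077 per h
Dose 1 (450 mg at t=0 h): 450·exp(−0.04077·11) = 287.361 mg/L
Dose 2 (295 mg at t=3 h): 295·exp(−0.04077·8) = 212.893 mg/L
Dose 3 (75 mg at t=6 h): 75·exp(−0.04077·5) = 61.168 mg/L
Dose 4 (260 mg at t=9 h): 260·exp(−0.04077·2) = 239.639 mg/L
C(11) = 287.361 + 212.893 + 61.168 + 239.639 = 801.061 mg/L

801.061 mg/L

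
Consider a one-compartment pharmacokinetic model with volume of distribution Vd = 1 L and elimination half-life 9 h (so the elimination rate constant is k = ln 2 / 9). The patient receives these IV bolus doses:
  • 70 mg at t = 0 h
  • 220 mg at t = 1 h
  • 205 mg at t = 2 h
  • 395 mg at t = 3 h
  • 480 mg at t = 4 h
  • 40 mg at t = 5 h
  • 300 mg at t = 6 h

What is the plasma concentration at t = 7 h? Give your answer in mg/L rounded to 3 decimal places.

1302.202 mg/L

k = ln 2 / 9 = 0.07702 per h
Dose 1 (70 mg at t=0 h): 70·exp(−0.07702·7) = 40.829 mg/L
Dose 2 (220 mg at t=1 h): 220·exp(−0.07702·6) = 138.591 mg/L
Dose 3 (205 mg at t=2 h): 205·exp(−0.07702·5) = 139.481 mg/L
Dose 4 (395 mg at t=3 h): 395·exp(−0.07702·4) = 290.273 mg/L
Dose 5 (480 mg at t=4 h): 480·exp(−0.07702·3) = 380.976 mg/L
Dose 6 (40 mg at t=5 h): 40·exp(−0.07702·2) = 34.290 mg/L
Dose 7 (300 mg at t=6 h): 300·exp(−0.07702·1) = 277.762 mg/L
C(7) = 40.829 + 138.591 + 139.481 + 290.273 + 380.976 + 34.290 + 277.762 = 1302.202 mg/L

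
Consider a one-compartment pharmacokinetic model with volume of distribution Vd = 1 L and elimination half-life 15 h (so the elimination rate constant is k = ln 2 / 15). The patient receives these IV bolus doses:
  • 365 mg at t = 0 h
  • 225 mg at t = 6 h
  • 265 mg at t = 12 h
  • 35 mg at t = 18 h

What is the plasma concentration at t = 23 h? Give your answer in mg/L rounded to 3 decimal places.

k = ln 2 / 15 = 0.04621 per h
Dose 1 (365 mg at t=0 h): 365·exp(−0.04621·23) = 126.100 mg/L
Dose 2 (225 mg at t=6 h): 225·exp(−0.04621·17) = 102.569 mg/L
Dose 3 (265 mg at t=12 h): 265·exp(−0.04621·11) = 159.401 mg/L
Dose 4 (35 mg at t=18 h): 35·exp(−0.04621·5) = 27.780 mg/L
C(23) = 126.100 + 102.569 + 159.401 + 27.780 = 415.849 mg/L

415.849 mg/L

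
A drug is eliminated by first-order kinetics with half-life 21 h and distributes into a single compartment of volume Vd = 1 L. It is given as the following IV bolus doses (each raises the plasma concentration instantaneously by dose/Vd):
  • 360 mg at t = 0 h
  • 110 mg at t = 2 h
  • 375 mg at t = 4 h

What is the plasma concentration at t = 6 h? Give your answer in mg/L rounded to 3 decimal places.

k = ln 2 / 21 = 0.03301 per h
Dose 1 (360 mg at t=0 h): 360·exp(−0.03301·6) = 295.321 mg/L
Dose 2 (110 mg at t=2 h): 110·exp(−0.03301·4) = 96.395 mg/L
Dose 3 (375 mg at t=4 h): 375·exp(−0.03301·2) = 351.044 mg/L
C(6) = 295.321 + 96.395 + 351.044 = 742.760 mg/L

742.760 mg/L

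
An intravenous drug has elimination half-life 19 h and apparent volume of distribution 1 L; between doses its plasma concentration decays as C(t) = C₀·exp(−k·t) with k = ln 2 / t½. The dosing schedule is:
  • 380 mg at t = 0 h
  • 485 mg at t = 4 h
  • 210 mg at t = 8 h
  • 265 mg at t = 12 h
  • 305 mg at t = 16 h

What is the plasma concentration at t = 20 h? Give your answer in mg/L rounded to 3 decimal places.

1050.800 mg/L

k = ln 2 / 19 = 0.03648 per h
Dose 1 (380 mg at t=0 h): 380·exp(−0.03648·20) = 183.193 mg/L
Dose 2 (485 mg at t=4 h): 485·exp(−0.03648·16) = 270.547 mg/L
Dose 3 (210 mg at t=8 h): 210·exp(−0.03648·12) = 135.549 mg/L
Dose 4 (265 mg at t=12 h): 265·exp(−0.03648·8) = 197.923 mg/L
Dose 5 (305 mg at t=16 h): 305·exp(−0.03648·4) = 263.588 mg/L
C(20) = 183.193 + 270.547 + 135.549 + 197.923 + 263.588 = 1050.800 mg/L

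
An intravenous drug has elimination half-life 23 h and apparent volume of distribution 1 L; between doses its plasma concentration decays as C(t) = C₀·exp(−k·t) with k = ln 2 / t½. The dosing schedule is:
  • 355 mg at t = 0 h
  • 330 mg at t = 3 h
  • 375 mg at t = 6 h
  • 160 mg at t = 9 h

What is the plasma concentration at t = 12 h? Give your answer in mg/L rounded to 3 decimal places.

958.012 mg/L

k = ln 2 / 23 = 0.03014 per h
Dose 1 (355 mg at t=0 h): 355·exp(−0.03014·12) = 247.269 mg/L
Dose 2 (330 mg at t=3 h): 330·exp(−0.03014·9) = 251.605 mg/L
Dose 3 (375 mg at t=6 h): 375·exp(−0.03014·6) = 312.969 mg/L
Dose 4 (160 mg at t=9 h): 160·exp(−0.03014·3) = 146.169 mg/L
C(12) = 247.269 + 251.605 + 312.969 + 146.169 = 958.012 mg/L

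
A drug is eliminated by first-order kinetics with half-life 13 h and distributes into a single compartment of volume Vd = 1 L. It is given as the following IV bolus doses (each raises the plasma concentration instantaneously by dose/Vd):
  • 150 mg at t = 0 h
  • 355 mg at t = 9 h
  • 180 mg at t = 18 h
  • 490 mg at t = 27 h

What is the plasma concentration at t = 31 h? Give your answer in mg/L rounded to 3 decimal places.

624.460 mg/L

k = ln 2 / 13 = 0.05332 per h
Dose 1 (150 mg at t=0 h): 150·exp(−0.05332·31) = 28.724 mg/L
Dose 2 (355 mg at t=9 h): 355·exp(−0.05332·22) = 109.848 mg/L
Dose 3 (180 mg at t=18 h): 180·exp(−0.05332·13) = 90.000 mg/L
Dose 4 (490 mg at t=27 h): 490·exp(−0.05332·4) = 395.887 mg/L
C(31) = 28.724 + 109.848 + 90.000 + 395.887 = 624.460 mg/L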